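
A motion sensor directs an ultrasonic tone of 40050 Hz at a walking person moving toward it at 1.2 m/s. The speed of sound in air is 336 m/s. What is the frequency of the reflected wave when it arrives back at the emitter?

40337 Hz

At the walking person (a moving observer), f₁ = f₀ · (v + u)/v = 40050 × 337.2/336 ≈ 40193 Hz.
On reflection it acts as a source moving toward the stationary detector: f₂ = f₁ · v/(v − u) = 40193 × 336/334.8 ≈ 40337 Hz.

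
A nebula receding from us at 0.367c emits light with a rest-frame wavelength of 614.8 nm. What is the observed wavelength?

903.5 nm

Relativistic Doppler for wavelength: λ' = λ₀ · √((1 + β)/(1 − β)).
λ' = 614.8 × √(1.3670/0.6330) = 614.8 × 1.46954 ≈ 903.5 nm.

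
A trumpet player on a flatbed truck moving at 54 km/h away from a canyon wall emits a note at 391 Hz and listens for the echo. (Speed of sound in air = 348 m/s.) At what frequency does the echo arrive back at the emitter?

54 km/h = 15 m/s.
The canyon wall receives the sound from a moving source: f₁ = f₀ · v/(v + v_e) = 391 × 348/363 ≈ 375 Hz.
On the return leg the trumpet player on a flatbed truck is a moving observer: f₂ = f₁ · (v − v_e)/v = 375 × 333/348 ≈ 359 Hz.

359 Hz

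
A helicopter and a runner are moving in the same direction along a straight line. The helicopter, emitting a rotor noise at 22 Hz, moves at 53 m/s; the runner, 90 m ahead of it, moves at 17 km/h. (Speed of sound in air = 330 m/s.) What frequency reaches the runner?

25.8 Hz

17 km/h = 4.722 m/s.
The runner is ahead, so the helicopter is moving toward it while the runner is moving away from the helicopter.
Both move, so f' = f · (v − v_o)/(v − v_s).
f' = 22 × (330 − 4.722)/(330 − 53) = 22 × 325.28/277 ≈ 25.8 Hz.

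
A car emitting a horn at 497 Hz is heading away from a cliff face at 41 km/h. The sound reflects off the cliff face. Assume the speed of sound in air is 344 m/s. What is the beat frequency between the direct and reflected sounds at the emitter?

41 km/h = 11.39 m/s.
The cliff face receives the sound from a moving source: f₁ = f₀ · v/(v + v_e) = 497 × 344/355.39 ≈ 481.1 Hz.
On the return leg the car is a moving observer: f₂ = f₁ · (v − v_e)/v = 481.1 × 332.61/344 ≈ 465.1 Hz.
Equivalently f₂ = f₀ · (v − v_e)/(v + v_e).
Beat against the emitted tone: |f₂ − f₀| = 2v_e·f₀/(v + v_e) = 2 × 11.39 × 497/355.39 ≈ 31.9 Hz.

31.9 Hz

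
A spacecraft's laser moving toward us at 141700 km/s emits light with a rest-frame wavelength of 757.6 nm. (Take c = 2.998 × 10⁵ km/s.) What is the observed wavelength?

β = v/c = 141700/299800 = 0.4726.
Relativistic Doppler for wavelength: λ' = λ₀ · √((1 − β)/(1 + β)).
λ' = 757.6 × √(0.5274/1.4726) = 757.6 × 0.59841 ≈ 453.4 nm.

453.4 nm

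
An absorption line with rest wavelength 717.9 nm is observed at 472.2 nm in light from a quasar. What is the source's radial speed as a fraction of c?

0.396c

λ'/λ₀ = 0.6578 < 1 (blueshift), so the source is approaching.
λ'/λ₀ = √((1 − β)/(1 + β)) for an approaching source ⇒ β = (1 − r²)/(1 + r²) with r = λ'/λ₀.
β = (1 − 0.4326)/(1 + 0.4326) ≈ 0.396.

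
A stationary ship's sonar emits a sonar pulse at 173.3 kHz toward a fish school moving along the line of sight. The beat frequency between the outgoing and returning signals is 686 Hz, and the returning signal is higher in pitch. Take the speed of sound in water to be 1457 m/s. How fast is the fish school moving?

Double Doppler shift off a moving reflector: f₂ = f₀ · (v + u)/(v − u) (u > 0 toward emitter).
Returning signal is higher, so f₂ = f₀ + Δf = 173300 + 686 = 173986 Hz.
Rearranging, u = v · (f₂ − f₀)/(f₂ + f₀) = 1457 × 686/347286 ≈ 2.88 m/s.
So the fish school is moving at 2.88 m/s toward the emitter.

2.88 m/s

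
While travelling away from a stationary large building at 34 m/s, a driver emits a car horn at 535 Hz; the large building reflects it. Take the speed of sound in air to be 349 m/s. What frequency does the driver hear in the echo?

The large building receives the sound from a moving source: f₁ = f₀ · v/(v + v_e) = 535 × 349/383 ≈ 488 Hz.
On the return leg the driver is a moving observer: f₂ = f₁ · (v − v_e)/v = 488 × 315/349 ≈ 440 Hz.

440 Hz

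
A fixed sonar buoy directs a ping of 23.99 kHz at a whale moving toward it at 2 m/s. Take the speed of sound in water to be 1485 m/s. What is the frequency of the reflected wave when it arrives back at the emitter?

At the whale (a moving observer), f₁ = f₀ · (v + u)/v = 23.99 × 1487/1485 ≈ 24.0 kHz.
The reflection then acts as a moving source: f₂ = f₁ · v/(v − u) ≈ 24.1 kHz.

24.1 kHz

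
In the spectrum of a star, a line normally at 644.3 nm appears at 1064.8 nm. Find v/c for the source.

λ'/λ₀ = 1.6526 > 1 (redshift), so the source is receding.
λ'/λ₀ = √((1 + β)/(1 − β)) for a receding source ⇒ β = (r² − 1)/(r² + 1) with r = λ'/λ₀.
β = (2.7312 − 1)/(2.7312 + 1) ≈ 0.464.

0.464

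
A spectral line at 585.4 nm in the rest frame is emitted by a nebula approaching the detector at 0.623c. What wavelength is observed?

Relativistic Doppler for wavelength: λ' = λ₀ · √((1 − β)/(1 + β)).
λ' = 585.4 × √(0.3770/1.6230) = 585.4 × 0.48196 ≈ 282.1 nm.

282.1 nm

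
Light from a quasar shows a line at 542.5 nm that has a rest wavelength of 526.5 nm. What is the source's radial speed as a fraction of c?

0.030c

λ'/λ₀ = 1.0304 > 1 (redshift), so the source is receding.
λ'/λ₀ = √((1 + β)/(1 − β)) for a receding source ⇒ β = (r² − 1)/(r² + 1) with r = λ'/λ₀.
β = (1.0617 − 1)/(1.0617 + 1) ≈ 0.030.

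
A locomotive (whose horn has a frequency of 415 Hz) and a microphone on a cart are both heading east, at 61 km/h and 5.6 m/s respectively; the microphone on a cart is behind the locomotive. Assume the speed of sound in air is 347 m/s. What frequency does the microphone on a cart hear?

402 Hz

61 km/h = 16.94 m/s.
The microphone on a cart is behind, so the locomotive is moving away from it while the microphone on a cart is moving toward the locomotive.
With source receding and observer approaching, f' = f · (v + v_o)/(v + v_s).
f' = 415 × (347 + 5.6)/(347 + 16.94) = 415 × 352.6/363.94 ≈ 402 Hz.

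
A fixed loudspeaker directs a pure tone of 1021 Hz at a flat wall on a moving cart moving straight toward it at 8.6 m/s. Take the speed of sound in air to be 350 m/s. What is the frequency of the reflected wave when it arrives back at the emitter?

1072 Hz

The flat wall on a moving cart first receives the wave as a moving observer: f₁ = f₀ · (v + u)/v = 1021 × (350 + 8.6)/350 ≈ 1046 Hz.
The reflection then acts as a moving source: f₂ = f₁ · v/(v − u) ≈ 1072 Hz.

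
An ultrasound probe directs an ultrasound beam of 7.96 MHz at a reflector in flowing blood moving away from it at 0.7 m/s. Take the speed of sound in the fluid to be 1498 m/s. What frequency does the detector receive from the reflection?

At the reflector in flowing blood (a moving observer), f₁ = f₀ · (v − u)/v = 7.96 × 1497.3/1498 ≈ 7.956 MHz.
On reflection it acts as a source moving away from the stationary detector: f₂ = f₁ · v/(v + u) = 7.956 × 1498/1498.7 ≈ 7.953 MHz.
Equivalently f₂ = f₀ · (v − u)/(v + u).

7.953 MHz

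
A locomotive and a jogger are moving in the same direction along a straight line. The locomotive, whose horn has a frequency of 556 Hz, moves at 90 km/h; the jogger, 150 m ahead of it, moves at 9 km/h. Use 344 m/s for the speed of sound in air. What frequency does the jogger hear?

90 km/h = 25 m/s; 9 km/h = 2.5 m/s.
The jogger is ahead, so the locomotive is moving toward it while the jogger is moving away from the locomotive.
Both move, so f' = f · (v − v_o)/(v − v_s).
f' = 556 × (344 − 2.5)/(344 − 25) = 556 × 341.5/319 ≈ 595 Hz.

595 Hz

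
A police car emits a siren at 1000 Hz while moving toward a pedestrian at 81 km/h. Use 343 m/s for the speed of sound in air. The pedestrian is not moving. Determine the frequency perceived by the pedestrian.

1070 Hz

81 km/h = 22.5 m/s.
Moving source, stationary observer: f' = f · v/(v − v_s) since the source is approaching.
f' = 1000 × 343/(343 − 22.5) = 1000 × 343/320.5 ≈ 1070 Hz.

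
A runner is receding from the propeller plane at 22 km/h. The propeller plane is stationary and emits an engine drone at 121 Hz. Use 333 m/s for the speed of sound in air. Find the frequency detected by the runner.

22 km/h = 6.111 m/s.
Only the observer moves, away from the source, so f' = f · (v − v_o)/v.
f' = 121 × (333 − 6.111)/333 = 121 × 326.89/333 ≈ 119 Hz.

119 Hz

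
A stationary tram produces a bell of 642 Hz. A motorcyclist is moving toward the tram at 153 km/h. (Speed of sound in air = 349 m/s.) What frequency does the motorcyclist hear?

720 Hz

153 km/h = 42.5 m/s.
Moving observer, stationary source: f' = f · (v + v_o)/v.
f' = 642 × (349 + 42.5)/349 = 642 × 391.5/349 ≈ 720 Hz.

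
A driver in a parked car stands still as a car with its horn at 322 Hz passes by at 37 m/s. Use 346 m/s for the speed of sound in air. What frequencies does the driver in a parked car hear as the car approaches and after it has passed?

361 Hz approaching; 291 Hz receding

Approaching: f₁ = f · v/(v − v_s) = 322 × 346/309 ≈ 361 Hz.
Receding: f₂ = f · v/(v + v_s) = 322 × 346/383 ≈ 291 Hz.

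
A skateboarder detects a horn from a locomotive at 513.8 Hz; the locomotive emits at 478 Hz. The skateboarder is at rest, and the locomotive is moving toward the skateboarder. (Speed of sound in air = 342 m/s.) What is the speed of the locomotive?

f' = f · v/(v − v_s) ⇒ v_s = v · |1 − f/f'|.
v_s = 342 × |1 − 478/513.8| = 342 × 0.06968 ≈ 23.8 m/s.

23.8 m/s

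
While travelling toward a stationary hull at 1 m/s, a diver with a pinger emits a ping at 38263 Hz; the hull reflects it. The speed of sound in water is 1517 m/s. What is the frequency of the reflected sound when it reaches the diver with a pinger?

The hull receives the sound from a moving source: f₁ = f₀ · v/(v − v_e) = 38263 × 1517/1516 ≈ 38288 Hz.
On the return leg the diver with a pinger is a moving observer: f₂ = f₁ · (v + v_e)/v = 38288 × 1518/1517 ≈ 38313 Hz.
Equivalently f₂ = f₀ · (v + v_e)/(v − v_e).

38313 Hz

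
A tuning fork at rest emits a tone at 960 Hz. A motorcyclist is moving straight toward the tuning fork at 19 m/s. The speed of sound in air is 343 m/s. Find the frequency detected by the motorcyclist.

1013 Hz

Only the observer moves, toward the source, so f' = f · (v + v_o)/v.
f' = 960 × (343 + 19)/343 = 960 × 362/343 ≈ 1013 Hz.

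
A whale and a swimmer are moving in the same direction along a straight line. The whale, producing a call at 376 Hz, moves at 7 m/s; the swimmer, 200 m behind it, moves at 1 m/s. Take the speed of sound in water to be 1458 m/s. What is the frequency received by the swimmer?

The swimmer is behind, so the whale is moving away from it while the swimmer is moving toward the whale.
General Doppler shift: f' = f · (v + v_o)/(v + v_s).
f' = 376 × (1458 + 1)/(1458 + 7) = 376 × 1459/1465 ≈ 374 Hz.

374 Hz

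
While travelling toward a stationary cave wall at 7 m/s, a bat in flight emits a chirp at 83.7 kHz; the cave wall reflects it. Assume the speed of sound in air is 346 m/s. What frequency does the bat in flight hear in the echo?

The cave wall receives the sound from a moving source: f₁ = f₀ · v/(v − v_e) = 83.7 × 346/339 ≈ 85.4 kHz.
On the return leg the bat in flight is a moving observer: f₂ = f₁ · (v + v_e)/v = 85.4 × 353/346 ≈ 87.2 kHz.

87.2 kHz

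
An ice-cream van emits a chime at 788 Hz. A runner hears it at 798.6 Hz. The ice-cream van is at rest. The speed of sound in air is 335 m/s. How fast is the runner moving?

4.5 m/s

f' > f, so the runner is approaching.
f' = f · (v + v_o)/v ⇒ v_o = v · |f'/f − 1|.
v_o = 335 × |798.6/788 − 1| = 335 × 0.01345 ≈ 4.5 m/s.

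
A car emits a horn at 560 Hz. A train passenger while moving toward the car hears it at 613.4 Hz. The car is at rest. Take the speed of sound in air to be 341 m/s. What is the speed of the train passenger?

f' = f · (v + v_o)/v ⇒ v_o = v · |f'/f − 1|.
v_o = 341 × |613.4/560 − 1| = 341 × 0.09536 ≈ 33 m/s.

33 m/s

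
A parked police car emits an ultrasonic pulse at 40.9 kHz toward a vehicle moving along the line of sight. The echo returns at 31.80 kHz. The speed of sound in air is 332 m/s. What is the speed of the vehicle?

42 m/s

Double Doppler shift off a moving reflector: f₂ = f₀ · (v + u)/(v − u) (u > 0 toward emitter).
Rearranging, u = v · (f₂ − f₀)/(f₂ + f₀) = 332 × -9.10/72.70 ≈ -42 m/s.
So the vehicle is moving at 42 m/s away from the emitter.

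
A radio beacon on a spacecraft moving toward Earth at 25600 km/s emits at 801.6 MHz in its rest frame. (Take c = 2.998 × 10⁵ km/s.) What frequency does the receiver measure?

β = v/c = 25600/299800 = 0.0854.
Relativistic Doppler for frequency: f' = f₀ · √((1 + β)/(1 − β)).
f' = 801.6 × √(1.0854/0.9146) = 801.6 × 1.08937 ≈ 873.2 MHz.

873.2 MHz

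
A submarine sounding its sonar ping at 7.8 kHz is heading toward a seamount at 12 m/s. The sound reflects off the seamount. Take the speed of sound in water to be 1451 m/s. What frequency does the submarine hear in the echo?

7.93 kHz

The seamount receives the sound from a moving source: f₁ = f₀ · v/(v − v_e) = 7.8 × 1451/1439 ≈ 7.87 kHz.
On the return leg the submarine is a moving observer: f₂ = f₁ · (v + v_e)/v = 7.87 × 1463/1451 ≈ 7.93 kHz.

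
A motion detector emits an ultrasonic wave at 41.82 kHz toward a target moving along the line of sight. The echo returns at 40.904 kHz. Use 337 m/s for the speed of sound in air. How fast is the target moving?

Double Doppler shift off a moving reflector: f₂ = f₀ · (v + u)/(v − u) (u > 0 toward emitter).
Rearranging, u = v · (f₂ − f₀)/(f₂ + f₀) = 337 × -0.916/82.724 ≈ -3.7 m/s.
So the target is moving at 3.7 m/s away from the emitter.

3.7 m/s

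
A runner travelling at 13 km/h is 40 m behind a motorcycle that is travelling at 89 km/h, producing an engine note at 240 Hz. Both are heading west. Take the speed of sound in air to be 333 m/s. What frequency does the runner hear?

226 Hz

89 km/h = 24.72 m/s; 13 km/h = 3.611 m/s.
The runner is behind, so the motorcycle is moving away from it while the runner is moving toward the motorcycle.
Both move, so f' = f · (v + v_o)/(v + v_s).
f' = 240 × (333 + 3.611)/(333 + 24.72) = 240 × 336.61/357.72 ≈ 226 Hz.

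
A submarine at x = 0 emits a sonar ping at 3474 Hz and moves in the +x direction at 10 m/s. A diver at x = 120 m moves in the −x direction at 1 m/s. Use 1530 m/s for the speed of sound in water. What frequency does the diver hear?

3499 Hz

The observer lies on the +x side, so the source is heading toward the observer and the observer is heading toward the source.
Both move, so f' = f · (v + v_o)/(v − v_s).
f' = 3474 × (1530 + 1)/(1530 − 10) = 3474 × 1531/1520 ≈ 3499 Hz.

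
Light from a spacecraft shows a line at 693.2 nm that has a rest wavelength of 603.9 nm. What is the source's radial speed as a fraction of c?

λ'/λ₀ = 1.1479 > 1 (redshift), so the source is receding.
λ'/λ₀ = √((1 + β)/(1 − β)) for a receding source ⇒ β = (r² − 1)/(r² + 1) with r = λ'/λ₀.
β = (1.3176 − 1)/(1.3176 + 1) ≈ 0.137.

0.137c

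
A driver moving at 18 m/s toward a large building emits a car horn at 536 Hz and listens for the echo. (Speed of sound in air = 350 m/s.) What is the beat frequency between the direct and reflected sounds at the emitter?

58.1 Hz

The large building receives the sound from a moving source: f₁ = f₀ · v/(v − v_e) = 536 × 350/332 ≈ 565.1 Hz.
On the return leg the driver is a moving observer: f₂ = f₁ · (v + v_e)/v = 565.1 × 368/350 ≈ 594.1 Hz.
Beat against the emitted tone: |f₂ − f₀| = 2v_e·f₀/(v − v_e) = 2 × 18 × 536/332 ≈ 58.1 Hz.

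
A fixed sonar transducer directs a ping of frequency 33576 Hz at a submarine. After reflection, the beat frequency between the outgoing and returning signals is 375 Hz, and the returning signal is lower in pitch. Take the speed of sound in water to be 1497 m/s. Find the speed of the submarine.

Double Doppler shift off a moving reflector: f₂ = f₀ · (v + u)/(v − u) (u > 0 toward emitter).
Returning signal is lower, so f₂ = f₀ − Δf = 33576 − 375 = 33201 Hz.
Rearranging, u = v · (f₂ − f₀)/(f₂ + f₀) = 1497 × -375/66777 ≈ -8.4 m/s.
So the submarine is moving at 8.4 m/s away from the emitter.

8.4 m/s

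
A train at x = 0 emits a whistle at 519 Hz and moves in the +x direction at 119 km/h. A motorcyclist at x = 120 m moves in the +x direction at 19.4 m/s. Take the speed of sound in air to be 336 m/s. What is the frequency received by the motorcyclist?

542 Hz

119 km/h = 33.06 m/s.
The observer lies on the +x side, so the source is heading toward the observer and the observer is heading away from the source.
With source approaching and observer receding, f' = f · (v − v_o)/(v − v_s).
f' = 519 × (336 − 19.4)/(336 − 33.06) = 519 × 316.6/302.94 ≈ 542 Hz.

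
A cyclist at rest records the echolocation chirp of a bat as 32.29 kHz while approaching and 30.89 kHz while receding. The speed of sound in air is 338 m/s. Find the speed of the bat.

f₁/f₂ = (v + v_s)/(v − v_s), so v_s = v · (f₁ − f₂)/(f₁ + f₂).
v_s = 338 × (32.29 − 30.89)/(32.29 + 30.89) = 338 × 1.40/63.18 ≈ 7.5 m/s.

7.5 m/s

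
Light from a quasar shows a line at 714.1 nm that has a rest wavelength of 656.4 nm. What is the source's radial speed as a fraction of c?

λ'/λ₀ = 1.0879 > 1 (redshift), so the source is receding.
λ'/λ₀ = √((1 + β)/(1 − β)) for a receding source ⇒ β = (r² − 1)/(r² + 1) with r = λ'/λ₀.
β = (1.1835 − 1)/(1.1835 + 1) ≈ 0.084.

0.084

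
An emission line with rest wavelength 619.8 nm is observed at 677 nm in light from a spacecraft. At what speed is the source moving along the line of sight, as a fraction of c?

0.088c

λ'/λ₀ = 1.0923 > 1 (redshift), so the source is receding.
λ'/λ₀ = √((1 + β)/(1 − β)) for a receding source ⇒ β = (r² − 1)/(r² + 1) with r = λ'/λ₀.
β = (1.1931 − 1)/(1.1931 + 1) ≈ 0.088.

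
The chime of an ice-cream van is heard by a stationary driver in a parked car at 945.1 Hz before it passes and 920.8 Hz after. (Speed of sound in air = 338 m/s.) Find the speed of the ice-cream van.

f₁/f₂ = (v + v_s)/(v − v_s), so v_s = v · (f₁ − f₂)/(f₁ + f₂).
v_s = 338 × (945.1 − 920.8)/(945.1 + 920.8) = 338 × 24.3/1865.9 ≈ 4.4 m/s.

4.4 m/s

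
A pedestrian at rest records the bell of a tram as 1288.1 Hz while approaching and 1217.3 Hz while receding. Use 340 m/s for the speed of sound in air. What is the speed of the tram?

f₁/f₂ = (v + v_s)/(v − v_s), so v_s = v · (f₁ − f₂)/(f₁ + f₂).
v_s = 340 × (1288.1 − 1217.3)/(1288.1 + 1217.3) = 340 × 70.8/2505.4 ≈ 9.6 m/s.

9.6 m/s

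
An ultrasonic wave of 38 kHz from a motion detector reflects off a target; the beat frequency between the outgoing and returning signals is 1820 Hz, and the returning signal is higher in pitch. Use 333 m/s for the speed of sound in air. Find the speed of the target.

Double Doppler shift off a moving reflector: f₂ = f₀ · (v + u)/(v − u) (u > 0 toward emitter).
Returning signal is higher, so f₂ = f₀ + Δf = 38000 + 1820 = 39820 Hz.
Rearranging, u = v · (f₂ − f₀)/(f₂ + f₀) = 333 × 1820/77820 ≈ 7.8 m/s.
So the target is moving at 7.8 m/s toward the emitter.

7.8 m/s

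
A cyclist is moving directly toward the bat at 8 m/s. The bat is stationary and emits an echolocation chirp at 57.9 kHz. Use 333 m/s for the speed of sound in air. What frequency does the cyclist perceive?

Moving observer, stationary source: f' = f · (v + v_o)/v.
f' = 57.9 × (333 + 8)/333 = 57.9 × 341/333 ≈ 59.3 kHz.

59.3 kHz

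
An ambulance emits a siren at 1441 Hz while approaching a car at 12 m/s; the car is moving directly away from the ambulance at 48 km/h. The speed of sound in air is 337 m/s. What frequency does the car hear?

1435 Hz

48 km/h = 13.33 m/s.
General Doppler shift: f' = f · (v − v_o)/(v − v_s).
f' = 1441 × (337 − 13.33)/(337 − 12) = 1441 × 323.67/325 ≈ 1435 Hz.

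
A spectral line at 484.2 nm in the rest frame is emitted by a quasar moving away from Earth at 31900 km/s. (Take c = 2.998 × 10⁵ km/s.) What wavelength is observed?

β = v/c = 31900/299800 = 0.1064.
Relativistic Doppler for wavelength: λ' = λ₀ · √((1 + β)/(1 − β)).
λ' = 484.2 × √(1.1064/0.8936) = 484.2 × 1.11272 ≈ 538.8 nm.

538.8 nm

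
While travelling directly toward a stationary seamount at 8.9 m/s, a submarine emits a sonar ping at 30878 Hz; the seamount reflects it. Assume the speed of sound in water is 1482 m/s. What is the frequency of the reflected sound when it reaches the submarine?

31251 Hz

The seamount receives the sound from a moving source: f₁ = f₀ · v/(v − v_e) = 30878 × 1482/1473.1 ≈ 31065 Hz.
On the return leg the submarine is a moving observer: f₂ = f₁ · (v + v_e)/v = 31065 × 1490.9/1482 ≈ 31251 Hz.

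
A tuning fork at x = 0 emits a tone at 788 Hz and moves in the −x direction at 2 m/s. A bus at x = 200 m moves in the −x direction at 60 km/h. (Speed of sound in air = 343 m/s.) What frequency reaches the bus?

821 Hz

60 km/h = 16.67 m/s.
The observer lies on the +x side, so the source is heading away from the observer and the observer is heading toward the source.
General Doppler shift: f' = f · (v + v_o)/(v + v_s).
f' = 788 × (343 + 16.67)/(343 + 2) = 788 × 359.67/345 ≈ 821 Hz.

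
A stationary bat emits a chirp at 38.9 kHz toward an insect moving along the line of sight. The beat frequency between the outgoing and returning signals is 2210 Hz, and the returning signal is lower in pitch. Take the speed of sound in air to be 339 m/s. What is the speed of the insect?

9.9 m/s

Double Doppler shift off a moving reflector: f₂ = f₀ · (v + u)/(v − u) (u > 0 toward emitter).
Returning signal is lower, so f₂ = f₀ − Δf = 38900 − 2210 = 36690 Hz.
Rearranging, u = v · (f₂ − f₀)/(f₂ + f₀) = 339 × -2210/75590 ≈ -9.9 m/s.
So the insect is moving at 9.9 m/s away from the emitter.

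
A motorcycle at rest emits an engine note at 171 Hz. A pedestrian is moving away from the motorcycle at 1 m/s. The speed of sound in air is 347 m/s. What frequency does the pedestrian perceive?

171 Hz

Moving observer, stationary source: f' = f · (v − v_o)/v.
f' = 171 × (347 − 1)/347 = 171 × 346/347 ≈ 171 Hz.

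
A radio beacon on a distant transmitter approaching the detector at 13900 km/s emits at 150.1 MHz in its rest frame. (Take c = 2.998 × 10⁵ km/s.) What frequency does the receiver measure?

β = v/c = 13900/299800 = 0.0464.
Relativistic Doppler for frequency: f' = f₀ · √((1 + β)/(1 − β)).
f' = 150.1 × √(1.0464/0.9536) = 150.1 × 1.04749 ≈ 157.2 MHz.

157.2 MHz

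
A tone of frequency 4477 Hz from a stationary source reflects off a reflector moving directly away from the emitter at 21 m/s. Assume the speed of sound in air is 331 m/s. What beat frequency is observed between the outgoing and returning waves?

At the reflector (a moving observer), f₁ = f₀ · (v − u)/v = 4477 × 310/331 ≈ 4193 Hz.
On reflection it acts as a source moving away from the stationary detector: f₂ = f₁ · v/(v + u) = 4193 × 331/352 ≈ 3943 Hz.
Beat frequency: |f₂ − f₀| = 2u·f₀/(v + u) = 2 × 21 × 4477/352 ≈ 534 Hz.

534 Hz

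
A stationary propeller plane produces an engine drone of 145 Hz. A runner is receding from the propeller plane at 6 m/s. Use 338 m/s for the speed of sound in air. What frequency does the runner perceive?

142 Hz

Only the observer moves, away from the source, so f' = f · (v − v_o)/v.
f' = 145 × (338 − 6)/338 = 145 × 332/338 ≈ 142 Hz.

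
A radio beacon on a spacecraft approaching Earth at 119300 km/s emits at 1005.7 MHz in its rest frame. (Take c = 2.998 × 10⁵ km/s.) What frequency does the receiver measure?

1532.5 MHz

β = v/c = 119300/299800 = 0.3979.
Relativistic Doppler for frequency: f' = f₀ · √((1 + β)/(1 − β)).
f' = 1005.7 × √(1.3979/0.6021) = 1005.7 × 1.52377 ≈ 1532.5 MHz.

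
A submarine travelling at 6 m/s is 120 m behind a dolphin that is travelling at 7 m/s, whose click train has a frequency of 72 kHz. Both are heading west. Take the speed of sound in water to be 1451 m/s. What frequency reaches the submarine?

72.0 kHz

The submarine is behind, so the dolphin is moving away from it while the submarine is moving toward the dolphin.
General Doppler shift: f' = f · (v + v_o)/(v + v_s).
f' = 72 × (1451 + 6)/(1451 + 7) = 72 × 1457/1458 ≈ 72.0 kHz.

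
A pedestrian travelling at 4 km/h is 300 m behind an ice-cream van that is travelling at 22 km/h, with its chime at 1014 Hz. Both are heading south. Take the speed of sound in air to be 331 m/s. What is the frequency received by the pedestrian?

22 km/h = 6.111 m/s; 4 km/h = 1.111 m/s.
The pedestrian is behind, so the ice-cream van is moving away from it while the pedestrian is moving toward the ice-cream van.
General Doppler shift: f' = f · (v + v_o)/(v + v_s).
f' = 1014 × (331 + 1.111)/(331 + 6.111) = 1014 × 332.11/337.11 ≈ 999 Hz.

999 Hz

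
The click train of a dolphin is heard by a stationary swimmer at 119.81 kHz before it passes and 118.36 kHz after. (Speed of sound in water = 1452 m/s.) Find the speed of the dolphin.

f₁/f₂ = (v + v_s)/(v − v_s), so v_s = v · (f₁ − f₂)/(f₁ + f₂).
v_s = 1452 × (119.81 − 118.36)/(119.81 + 118.36) = 1452 × 1.45/238.17 ≈ 8.8 m/s.

8.8 m/s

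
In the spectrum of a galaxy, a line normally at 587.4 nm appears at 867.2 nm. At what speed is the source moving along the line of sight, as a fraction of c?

0.371

λ'/λ₀ = 1.4763 > 1 (redshift), so the source is receding.
λ'/λ₀ = √((1 + β)/(1 − β)) for a receding source ⇒ β = (r² − 1)/(r² + 1) with r = λ'/λ₀.
β = (2.1796 − 1)/(2.1796 + 1) ≈ 0.371.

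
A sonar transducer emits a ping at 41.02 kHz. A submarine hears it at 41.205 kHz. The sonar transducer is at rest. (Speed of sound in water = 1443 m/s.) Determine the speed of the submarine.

f' > f, so the submarine is approaching.
f' = f · (v + v_o)/v ⇒ v_o = v · |f'/f − 1|.
v_o = 1443 × |41.205/41.02 − 1| = 1443 × 0.00451 ≈ 6.5 m/s.

6.5 m/s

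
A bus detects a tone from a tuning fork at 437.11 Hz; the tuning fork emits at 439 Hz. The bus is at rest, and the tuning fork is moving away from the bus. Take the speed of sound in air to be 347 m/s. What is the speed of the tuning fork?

1.50 m/s

f' = f · v/(v + v_s) ⇒ v_s = v · |1 − f/f'|.
v_s = 347 × |1 − 439/437.11| = 347 × 0.004324 ≈ 1.50 m/s.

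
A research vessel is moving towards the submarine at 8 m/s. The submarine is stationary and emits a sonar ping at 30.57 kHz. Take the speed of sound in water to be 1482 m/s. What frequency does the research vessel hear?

Only the observer moves, toward the source, so f' = f · (v + v_o)/v.
f' = 30.57 × (1482 + 8)/1482 = 30.57 × 1490/1482 ≈ 30.7 kHz.

30.7 kHz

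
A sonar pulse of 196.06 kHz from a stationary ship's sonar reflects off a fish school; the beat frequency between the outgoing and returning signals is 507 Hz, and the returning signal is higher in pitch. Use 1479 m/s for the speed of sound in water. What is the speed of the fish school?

Double Doppler shift off a moving reflector: f₂ = f₀ · (v + u)/(v − u) (u > 0 toward emitter).
Returning signal is higher, so f₂ = f₀ + Δf = 196060 + 507 = 196567 Hz.
Rearranging, u = v · (f₂ − f₀)/(f₂ + f₀) = 1479 × 507/392627 ≈ 1.91 m/s.
So the fish school is moving at 1.91 m/s toward the emitter.

1.91 m/s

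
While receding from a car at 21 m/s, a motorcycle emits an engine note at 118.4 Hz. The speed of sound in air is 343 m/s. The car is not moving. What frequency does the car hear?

Moving source, stationary observer: f' = f · v/(v + v_s) since the source is receding.
f' = 118.4 × 343/(343 + 21) = 118.4 × 343/364 ≈ 112 Hz.

112 Hz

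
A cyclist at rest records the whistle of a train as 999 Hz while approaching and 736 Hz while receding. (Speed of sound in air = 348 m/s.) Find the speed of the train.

f₁/f₂ = (v + v_s)/(v − v_s), so v_s = v · (f₁ − f₂)/(f₁ + f₂).
v_s = 348 × (999 − 736)/(999 + 736) = 348 × 263/1735 ≈ 53 m/s.

53 m/s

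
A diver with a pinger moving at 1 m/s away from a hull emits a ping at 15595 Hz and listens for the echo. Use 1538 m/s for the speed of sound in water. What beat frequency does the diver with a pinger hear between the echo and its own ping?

20.3 Hz

The hull receives the sound from a moving source: f₁ = f₀ · v/(v + v_e) = 15595 × 1538/1539 ≈ 15584.9 Hz.
On the return leg the diver with a pinger is a moving observer: f₂ = f₁ · (v − v_e)/v = 15584.9 × 1537/1538 ≈ 15574.7 Hz.
Beat against the emitted tone: |f₂ − f₀| = 2v_e·f₀/(v + v_e) = 2 × 1 × 15595/1539 ≈ 20.3 Hz.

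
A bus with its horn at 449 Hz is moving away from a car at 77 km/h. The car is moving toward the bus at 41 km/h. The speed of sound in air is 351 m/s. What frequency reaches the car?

77 km/h = 21.39 m/s; 41 km/h = 11.39 m/s.
Both move, so f' = f · (v + v_o)/(v + v_s).
f' = 449 × (351 + 11.39)/(351 + 21.39) = 449 × 362.39/372.39 ≈ 437 Hz.

437 Hz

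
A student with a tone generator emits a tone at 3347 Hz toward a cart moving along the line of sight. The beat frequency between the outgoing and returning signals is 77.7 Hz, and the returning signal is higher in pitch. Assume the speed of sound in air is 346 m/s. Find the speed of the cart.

Double Doppler shift off a moving reflector: f₂ = f₀ · (v + u)/(v − u) (u > 0 toward emitter).
Returning signal is higher, so f₂ = f₀ + Δf = 3347 + 77.7 = 3424.7 Hz.
Rearranging, u = v · (f₂ − f₀)/(f₂ + f₀) = 346 × 77.7/6771.7 ≈ 4.0 m/s.
So the cart is moving at 4.0 m/s toward the emitter.

4.0 m/s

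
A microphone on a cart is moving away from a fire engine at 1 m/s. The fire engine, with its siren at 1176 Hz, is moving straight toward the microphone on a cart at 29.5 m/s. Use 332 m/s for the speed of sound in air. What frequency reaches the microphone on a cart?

1287 Hz

Both move, so f' = f · (v − v_o)/(v − v_s).
f' = 1176 × (332 − 1)/(332 − 29.5) = 1176 × 331/302.5 ≈ 1287 Hz.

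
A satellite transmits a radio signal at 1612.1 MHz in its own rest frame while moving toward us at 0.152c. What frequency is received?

1879.0 MHz

Relativistic Doppler for frequency: f' = f₀ · √((1 + β)/(1 − β)).
f' = 1612.1 × √(1.1520/0.8480) = 1612.1 × 1.16554 ≈ 1879.0 MHz.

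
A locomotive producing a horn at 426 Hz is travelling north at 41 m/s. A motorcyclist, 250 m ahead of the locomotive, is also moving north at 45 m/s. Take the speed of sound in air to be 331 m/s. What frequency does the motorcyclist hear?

The motorcyclist is ahead, so the locomotive is moving toward it while the motorcyclist is moving away from the locomotive.
Both move, so f' = f · (v − v_o)/(v − v_s).
f' = 426 × (331 − 45)/(331 − 41) = 426 × 286/290 ≈ 420 Hz.

420 Hz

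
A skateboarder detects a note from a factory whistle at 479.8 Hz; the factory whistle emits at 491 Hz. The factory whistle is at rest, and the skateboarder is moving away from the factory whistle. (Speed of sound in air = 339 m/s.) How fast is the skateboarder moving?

7.7 m/s

f' = f · (v − v_o)/v ⇒ v_o = v · |f'/f − 1|.
v_o = 339 × |479.8/491 − 1| = 339 × 0.02281 ≈ 7.7 m/s.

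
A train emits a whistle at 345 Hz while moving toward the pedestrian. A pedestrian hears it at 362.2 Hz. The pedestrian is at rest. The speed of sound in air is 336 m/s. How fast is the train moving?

16.0 m/s

f' = f · v/(v − v_s) ⇒ v_s = v · |1 − f/f'|.
v_s = 336 × |1 − 345/362.2| = 336 × 0.04749 ≈ 16.0 m/s.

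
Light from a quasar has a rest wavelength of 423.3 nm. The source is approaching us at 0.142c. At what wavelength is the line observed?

Relativistic Doppler for wavelength: λ' = λ₀ · √((1 − β)/(1 + β)).
λ' = 423.3 × √(0.8580/1.1420) = 423.3 × 0.86678 ≈ 366.9 nm.

366.9 nm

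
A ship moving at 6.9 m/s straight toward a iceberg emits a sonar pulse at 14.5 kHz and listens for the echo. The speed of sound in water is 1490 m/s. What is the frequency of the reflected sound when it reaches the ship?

The iceberg receives the sound from a moving source: f₁ = f₀ · v/(v − v_e) = 14.5 × 1490/1483.1 ≈ 14.57 kHz.
On the return leg the ship is a moving observer: f₂ = f₁ · (v + v_e)/v = 14.57 × 1496.9/1490 ≈ 14.63 kHz.
Equivalently f₂ = f₀ · (v + v_e)/(v − v_e).

14.63 kHz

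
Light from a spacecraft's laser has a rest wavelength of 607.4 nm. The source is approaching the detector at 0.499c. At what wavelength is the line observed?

Relativistic Doppler for wavelength: λ' = λ₀ · √((1 − β)/(1 + β)).
λ' = 607.4 × √(0.5010/1.4990) = 607.4 × 0.57812 ≈ 351.2 nm.

351.2 nm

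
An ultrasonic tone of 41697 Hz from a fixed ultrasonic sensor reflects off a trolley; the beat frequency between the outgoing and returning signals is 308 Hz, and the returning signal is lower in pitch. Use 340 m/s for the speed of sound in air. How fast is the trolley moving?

1.26 m/s

Double Doppler shift off a moving reflector: f₂ = f₀ · (v + u)/(v − u) (u > 0 toward emitter).
Returning signal is lower, so f₂ = f₀ − Δf = 41697 − 308 = 41389 Hz.
Rearranging, u = v · (f₂ − f₀)/(f₂ + f₀) = 340 × -308/83086 ≈ -1.26 m/s.
So the trolley is moving at 1.26 m/s away from the emitter.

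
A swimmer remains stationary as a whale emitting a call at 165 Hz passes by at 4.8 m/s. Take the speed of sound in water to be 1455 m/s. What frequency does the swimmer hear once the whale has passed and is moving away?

164 Hz

Receding: f₂ = f · v/(v + v_s) = 165 × 1455/1459.8 ≈ 164 Hz.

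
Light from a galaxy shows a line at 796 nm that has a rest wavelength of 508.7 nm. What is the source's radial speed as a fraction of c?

0.420

λ'/λ₀ = 1.5648 > 1 (redshift), so the source is receding.
λ'/λ₀ = √((1 + β)/(1 − β)) for a receding source ⇒ β = (r² − 1)/(r² + 1) with r = λ'/λ₀.
β = (2.4485 − 1)/(2.4485 + 1) ≈ 0.420.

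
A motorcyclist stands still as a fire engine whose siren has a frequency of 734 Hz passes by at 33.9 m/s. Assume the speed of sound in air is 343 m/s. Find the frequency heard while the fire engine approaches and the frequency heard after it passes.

815 Hz approaching; 668 Hz receding

Approaching: f₁ = f · v/(v − v_s) = 734 × 343/309.1 ≈ 815 Hz.
Receding: f₂ = f · v/(v + v_s) = 734 × 343/376.9 ≈ 668 Hz.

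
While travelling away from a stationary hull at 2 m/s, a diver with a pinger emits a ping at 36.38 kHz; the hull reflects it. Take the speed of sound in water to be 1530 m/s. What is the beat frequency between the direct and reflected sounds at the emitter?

The hull receives the sound from a moving source: f₁ = f₀ · v/(v + v_e) = 36.38 × 1530/1532 ≈ 36.3325 kHz.
On the return leg the diver with a pinger is a moving observer: f₂ = f₁ · (v − v_e)/v = 36.3325 × 1528/1530 ≈ 36.2850 kHz.
Equivalently f₂ = f₀ · (v − v_e)/(v + v_e).
Beat against the emitted tone (with f₀ = 36380 Hz): |f₂ − f₀| = 2v_e·f₀/(v + v_e) = 2 × 2 × 36380/1532 ≈ 95 Hz.

95 Hz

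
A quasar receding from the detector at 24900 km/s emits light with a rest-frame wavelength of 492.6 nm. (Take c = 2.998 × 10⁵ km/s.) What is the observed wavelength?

β = v/c = 24900/299800 = 0.0831.
Relativistic Doppler for wavelength: λ' = λ₀ · √((1 + β)/(1 − β)).
λ' = 492.6 × √(1.0831/0.9169) = 492.6 × 1.08681 ≈ 535.4 nm.

535.4 nm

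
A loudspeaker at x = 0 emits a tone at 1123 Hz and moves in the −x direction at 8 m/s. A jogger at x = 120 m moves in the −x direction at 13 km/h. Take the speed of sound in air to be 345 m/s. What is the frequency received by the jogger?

1109 Hz

13 km/h = 3.611 m/s.
The observer lies on the +x side, so the source is heading away from the observer and the observer is heading toward the source.
General Doppler shift: f' = f · (v + v_o)/(v + v_s).
f' = 1123 × (345 + 3.611)/(345 + 8) = 1123 × 348.61/353 ≈ 1109 Hz.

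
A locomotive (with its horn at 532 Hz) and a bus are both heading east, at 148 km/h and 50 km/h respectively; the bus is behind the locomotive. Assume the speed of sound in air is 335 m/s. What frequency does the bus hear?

493 Hz

148 km/h = 41.11 m/s; 50 km/h = 13.89 m/s.
The bus is behind, so the locomotive is moving away from it while the bus is moving toward the locomotive.
General Doppler shift: f' = f · (v + v_o)/(v + v_s).
f' = 532 × (335 + 13.89)/(335 + 41.11) = 532 × 348.89/376.11 ≈ 493 Hz.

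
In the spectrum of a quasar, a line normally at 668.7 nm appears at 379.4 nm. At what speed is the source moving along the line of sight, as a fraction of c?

0.513c

λ'/λ₀ = 0.5674 < 1 (blueshift), so the source is approaching.
λ'/λ₀ = √((1 − β)/(1 + β)) for an approaching source ⇒ β = (1 − r²)/(1 + r²) with r = λ'/λ₀.
β = (1 − 0.3219)/(1 + 0.3219) ≈ 0.513.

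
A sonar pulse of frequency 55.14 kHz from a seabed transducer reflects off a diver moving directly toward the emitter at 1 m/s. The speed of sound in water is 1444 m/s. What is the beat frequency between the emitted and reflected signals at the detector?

76 Hz

At the diver (a moving observer), f₁ = f₀ · (v + u)/v = 55.14 × 1445/1444 ≈ 55.1782 kHz.
The reflection then acts as a moving source: f₂ = f₁ · v/(v − u) ≈ 55.2164 kHz.
Beat frequency (with f₀ = 55140 Hz): |f₂ − f₀| = 2u·f₀/(v − u) = 2 × 1 × 55140/1443 ≈ 76 Hz.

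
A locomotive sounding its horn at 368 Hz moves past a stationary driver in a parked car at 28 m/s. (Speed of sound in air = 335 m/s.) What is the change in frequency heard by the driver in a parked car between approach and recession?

Approaching: f₁ = f · v/(v − v_s) = 368 × 335/307 ≈ 401.6 Hz.
Receding: f₂ = f · v/(v + v_s) = 368 × 335/363 ≈ 339.6 Hz.
Drop: f₁ − f₂ = 2f·v·v_s/(v² − v_s²) = 2 × 368 × 335 × 28/(335² − 28²) ≈ 61.9 Hz.

61.9 Hz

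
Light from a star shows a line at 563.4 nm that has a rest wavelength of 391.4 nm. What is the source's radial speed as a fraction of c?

0.349

λ'/λ₀ = 1.4394 > 1 (redshift), so the source is receding.
λ'/λ₀ = √((1 + β)/(1 − β)) for a receding source ⇒ β = (r² − 1)/(r² + 1) with r = λ'/λ₀.
β = (2.0720 − 1)/(2.0720 + 1) ≈ 0.349.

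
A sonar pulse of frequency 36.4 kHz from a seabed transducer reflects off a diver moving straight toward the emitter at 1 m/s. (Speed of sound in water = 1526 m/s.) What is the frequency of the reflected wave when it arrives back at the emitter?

The diver first receives the wave as a moving observer: f₁ = f₀ · (v + u)/v = 36.4 × (1526 + 1)/1526 ≈ 36.4 kHz.
The reflection then acts as a moving source: f₂ = f₁ · v/(v − u) ≈ 36.4 kHz.

36.4 kHz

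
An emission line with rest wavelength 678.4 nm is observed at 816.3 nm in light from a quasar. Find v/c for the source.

λ'/λ₀ = 1.2033 > 1 (redshift), so the source is receding.
λ'/λ₀ = √((1 + β)/(1 − β)) for a receding source ⇒ β = (r² − 1)/(r² + 1) with r = λ'/λ₀.
β = (1.4479 − 1)/(1.4479 + 1) ≈ 0.183.

0.183c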